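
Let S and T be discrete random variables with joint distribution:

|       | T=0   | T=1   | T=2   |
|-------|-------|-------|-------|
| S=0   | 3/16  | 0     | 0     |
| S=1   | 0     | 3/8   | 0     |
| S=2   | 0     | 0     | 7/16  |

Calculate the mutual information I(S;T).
Marginal P(S) (row sums):
  P(S=0) = 3/16 + 0 + 0 = 3/16
  P(S=1) = 0 + 3/8 + 0 = 3/8
  P(S=2) = 0 + 0 + 7/16 = 7/16
Marginal P(T) (column sums):
  P(T=0) = 3/16 + 0 + 0 = 3/16
  P(T=1) = 0 + 3/8 + 0 = 3/8
  P(T=2) = 0 + 0 + 7/16 = 7/16

H(S) = -[(3/16)·log₂(3/16) + (3/8)·log₂(3/8) + (7/16)·log₂(7/16)]
  = 0.4528 + 0.5306 + 0.5218
  = 1.5052 bits
H(T) = -[(3/16)·log₂(3/16) + (3/8)·log₂(3/8) + (7/16)·log₂(7/16)]
  = 0.4528 + 0.5306 + 0.5218
  = 1.5052 bits
H(S,T) = -[(3/16)·log₂(3/16) + (3/8)·log₂(3/8) + (7/16)·log₂(7/16)]
  = 0.4528 + 0.5306 + 0.5218
  = 1.5052 bits

I(S;T) = H(S) + H(T) - H(S,T)
  = 1.5052 + 1.5052 - 1.5052
  = 1.5052 bits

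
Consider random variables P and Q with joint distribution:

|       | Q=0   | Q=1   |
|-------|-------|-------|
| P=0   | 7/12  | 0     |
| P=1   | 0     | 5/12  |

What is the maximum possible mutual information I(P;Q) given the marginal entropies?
The upper bound on mutual information is I(P;Q) ≤ min(H(P), H(Q)).

Marginal P(P) (row sums):
  P(P=0) = 7/12 + 0 = 7/12
  P(P=1) = 0 + 5/12 = 5/12
Marginal P(Q) (column sums):
  P(Q=0) = 7/12 + 0 = 7/12
  P(Q=1) = 0 + 5/12 = 5/12

H(P) = -[(7/12)·log₂(7/12) + (5/12)·log₂(5/12)]
  = 0.4536 + 0.5263
  = 0.9799 bits
H(Q) = -[(7/12)·log₂(7/12) + (5/12)·log₂(5/12)]
  = 0.4536 + 0.5263
  = 0.9799 bits

Maximum possible I(P;Q) = min(0.9799, 0.9799) = 0.9799 bits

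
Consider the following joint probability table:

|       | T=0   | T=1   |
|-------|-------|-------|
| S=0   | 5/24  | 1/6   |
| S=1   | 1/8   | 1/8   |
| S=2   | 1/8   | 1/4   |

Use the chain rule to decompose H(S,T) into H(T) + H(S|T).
By the chain rule: H(S,T) = H(T) + H(S|T)

Marginal P(T) (column sums):
  P(T=0) = 5/24 + 1/8 + 1/8 = 11/24
  P(T=1) = 1/6 + 1/8 + 1/4 = 13/24
H(T) = -[(11/24)·log₂(11/24) + (13/24)·log₂(13/24)]
  = 0.5159 + 0.4791
  = 0.9950 bits
H(S|T) = -Σ P(S,T)·log₂ P(S|T), where P(S|T) = P(S,T) / P(T)
  (S=0,T=0): P(S|T) = (5/24)/(11/24) = 5/11;  -(5/24)·log₂(5/11) = 0.2370
  (S=0,T=1): P(S|T) = (1/6)/(13/24) = 4/13;  -(1/6)·log₂(4/13) = 0.2834
  (S=1,T=0): P(S|T) = (1/8)/(11/24) = 3/11;  -(1/8)·log₂(3/11) = 0.2343
  (S=1,T=1): P(S|T) = (1/8)/(13/24) = 3/13;  -(1/8)·log₂(3/13) = 0.2644
  (S=2,T=0): P(S|T) = (1/8)/(11/24) = 3/11;  -(1/8)·log₂(3/11) = 0.2343
  (S=2,T=1): P(S|T) = (1/4)/(13/24) = 6/13;  -(1/4)·log₂(6/13) = 0.2789
H(S|T) = 0.2370 + 0.2834 + 0.2343 + 0.2644 + 0.2343 + 0.2789
  = 1.5323 bits

H(S,T) = H(T) + H(S|T) = 0.9950 + 1.5323 = 2.5273 bits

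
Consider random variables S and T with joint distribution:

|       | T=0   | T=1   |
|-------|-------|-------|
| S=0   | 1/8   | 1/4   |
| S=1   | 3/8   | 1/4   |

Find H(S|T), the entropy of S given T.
Marginal P(T) (column sums):
  P(T=0) = 1/8 + 3/8 = 1/2
  P(T=1) = 1/4 + 1/4 = 1/2

H(S|T) = -Σ P(S,T)·log₂ P(S|T), where P(S|T) = P(S,T) / P(T)
  (S=0,T=0): P(S|T) = (1/8)/(1/2) = 1/4;  -(1/8)·log₂(1/4) = 0.2500
  (S=0,T=1): P(S|T) = (1/4)/(1/2) = 1/2;  -(1/4)·log₂(1/2) = 0.2500
  (S=1,T=0): P(S|T) = (3/8)/(1/2) = 3/4;  -(3/8)·log₂(3/4) = 0.1556
  (S=1,T=1): P(S|T) = (1/4)/(1/2) = 1/2;  -(1/4)·log₂(1/2) = 0.2500
H(S|T) = 0.2500 + 0.2500 + 0.1556 + 0.2500
  = 0.9056 bits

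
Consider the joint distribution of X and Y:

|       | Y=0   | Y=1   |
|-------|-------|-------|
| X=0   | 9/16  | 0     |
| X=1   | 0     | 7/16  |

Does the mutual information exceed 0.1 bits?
Marginal P(X) (row sums):
  P(X=0) = 9/16 + 0 = 9/16
  P(X=1) = 0 + 7/16 = 7/16
Marginal P(Y) (column sums):
  P(Y=0) = 9/16 + 0 = 9/16
  P(Y=1) = 0 + 7/16 = 7/16

H(X) = -[(9/16)·log₂(9/16) + (7/16)·log₂(7/16)]
  = 0.4669 + 0.5218
  = 0.9887 bits
H(Y) = -[(9/16)·log₂(9/16) + (7/16)·log₂(7/16)]
  = 0.4669 + 0.5218
  = 0.9887 bits
H(X,Y) = -[(9/16)·log₂(9/16) + (7/16)·log₂(7/16)]
  = 0.4669 + 0.5218
  = 0.9887 bits

I(X;Y) = H(X) + H(Y) - H(X,Y)
  = 0.9887 + 0.9887 - 0.9887
  = 0.9887 bits

Yes. I(X;Y) = 0.9887 bits, which is > 0.1 bits.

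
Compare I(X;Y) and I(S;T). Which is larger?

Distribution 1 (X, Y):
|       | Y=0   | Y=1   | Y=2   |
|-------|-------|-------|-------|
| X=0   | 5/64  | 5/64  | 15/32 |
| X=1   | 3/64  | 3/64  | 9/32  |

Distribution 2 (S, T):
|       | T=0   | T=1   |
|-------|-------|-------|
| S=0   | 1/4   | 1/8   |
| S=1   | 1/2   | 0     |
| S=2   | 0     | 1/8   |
Distribution 1 (X, Y):
Marginal P(X) (row sums):
  P(X=0) = 5/64 + 5/64 + 15/32 = 5/8
  P(X=1) = 3/64 + 3/64 + 9/32 = 3/8
Marginal P(Y) (column sums):
  P(Y=0) = 5/64 + 3/64 = 1/8
  P(Y=1) = 5/64 + 3/64 = 1/8
  P(Y=2) = 15/32 + 9/32 = 3/4

H(X) = -[(5/8)·log₂(5/8) + (3/8)·log₂(3/8)]
  = 0.4238 + 0.5306
  = 0.9544 bits
H(Y) = -[(1/8)·log₂(1/8) + (1/8)·log₂(1/8) + (3/4)·log₂(3/4)]
  = 0.3750 + 0.3750 + 0.3113
  = 1.0613 bits
H(X,Y) = -[(5/64)·log₂(5/64) + (5/64)·log₂(5/64) + (15/32)·log₂(15/32) + (3/64)·log₂(3/64) + (3/64)·log₂(3/64) + (9/32)·log₂(9/32)]
  = 0.2873 + 0.2873 + 0.5124 + 0.2070 + 0.2070 + 0.5147
  = 2.0157 bits

I(X;Y) = H(X) + H(Y) - H(X,Y)
  = 0.9544 + 1.0613 - 2.0157
  = 0.0000 bits

Distribution 2 (S, T):
Marginal P(S) (row sums):
  P(S=0) = 1/4 + 1/8 = 3/8
  P(S=1) = 1/2 + 0 = 1/2
  P(S=2) = 0 + 1/8 = 1/8
Marginal P(T) (column sums):
  P(T=0) = 1/4 + 1/2 + 0 = 3/4
  P(T=1) = 1/8 + 0 + 1/8 = 1/4

H(S) = -[(3/8)·log₂(3/8) + (1/2)·log₂(1/2) + (1/8)·log₂(1/8)]
  = 0.5306 + 0.5000 + 0.3750
  = 1.4056 bits
H(T) = -[(3/4)·log₂(3/4) + (1/4)·log₂(1/4)]
  = 0.3113 + 0.5000
  = 0.8113 bits
H(S,T) = -[(1/4)·log₂(1/4) + (1/8)·log₂(1/8) + (1/2)·log₂(1/2) + (1/8)·log₂(1/8)]
  = 0.5000 + 0.3750 + 0.5000 + 0.3750
  = 1.7500 bits

I(S;T) = H(S) + H(T) - H(S,T)
  = 1.4056 + 0.8113 - 1.7500
  = 0.4669 bits

I(S;T) = 0.4669 bits > I(X;Y) = 0.0000 bits, so (S, T) has the higher mutual information (stronger dependence).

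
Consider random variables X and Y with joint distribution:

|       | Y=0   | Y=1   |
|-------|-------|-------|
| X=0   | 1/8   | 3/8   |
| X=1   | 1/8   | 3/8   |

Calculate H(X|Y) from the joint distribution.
Marginal P(Y) (column sums):
  P(Y=0) = 1/8 + 1/8 = 1/4
  P(Y=1) = 3/8 + 3/8 = 3/4

H(X|Y) = -Σ P(X,Y)·log₂ P(X|Y), where P(X|Y) = P(X,Y) / P(Y)
  (X=0,Y=0): P(X|Y) = (1/8)/(1/4) = 1/2;  -(1/8)·log₂(1/2) = 0.1250
  (X=0,Y=1): P(X|Y) = (3/8)/(3/4) = 1/2;  -(3/8)·log₂(1/2) = 0.3750
  (X=1,Y=0): P(X|Y) = (1/8)/(1/4) = 1/2;  -(1/8)·log₂(1/2) = 0.1250
  (X=1,Y=1): P(X|Y) = (3/8)/(3/4) = 1/2;  -(3/8)·log₂(1/2) = 0.3750
H(X|Y) = 0.1250 + 0.3750 + 0.1250 + 0.3750
  = 1.0000 bits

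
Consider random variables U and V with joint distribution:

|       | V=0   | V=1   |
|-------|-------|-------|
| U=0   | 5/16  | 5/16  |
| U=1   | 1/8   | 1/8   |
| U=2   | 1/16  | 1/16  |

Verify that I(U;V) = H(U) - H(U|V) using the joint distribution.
Left side, from I(U;V) = H(U) + H(V) - H(U,V):
Marginal P(U) (row sums):
  P(U=0) = 5/16 + 5/16 = 5/8
  P(U=1) = 1/8 + 1/8 = 1/4
  P(U=2) = 1/16 + 1/16 = 1/8
Marginal P(V) (column sums):
  P(V=0) = 5/16 + 1/8 + 1/16 = 1/2
  P(V=1) = 5/16 + 1/8 + 1/16 = 1/2

H(U) = -[(5/8)·log₂(5/8) + (1/4)·log₂(1/4) + (1/8)·log₂(1/8)]
  = 0.4238 + 0.5000 + 0.3750
  = 1.2988 bits
H(V) = -[(1/2)·log₂(1/2) + (1/2)·log₂(1/2)]
  = 0.5000 + 0.5000
  = 1.0000 bits
H(U,V) = -[(5/16)·log₂(5/16) + (5/16)·log₂(5/16) + (1/8)·log₂(1/8) + (1/8)·log₂(1/8) + (1/16)·log₂(1/16) + (1/16)·log₂(1/16)]
  = 0.5244 + 0.5244 + 0.3750 + 0.3750 + 0.2500 + 0.2500
  = 2.2988 bits

I(U;V) = H(U) + H(V) - H(U,V)
  = 1.2988 + 1.0000 - 2.2988
  = 0.0000 bits

Right side, with H(U|V) computed directly from the conditional probabilities:
H(U|V) = -Σ P(U,V)·log₂ P(U|V), where P(U|V) = P(U,V) / P(V)
  (U=0,V=0): P(U|V) = (5/16)/(1/2) = 5/8;  -(5/16)·log₂(5/8) = 0.2119
  (U=0,V=1): P(U|V) = (5/16)/(1/2) = 5/8;  -(5/16)·log₂(5/8) = 0.2119
  (U=1,V=0): P(U|V) = (1/8)/(1/2) = 1/4;  -(1/8)·log₂(1/4) = 0.2500
  (U=1,V=1): P(U|V) = (1/8)/(1/2) = 1/4;  -(1/8)·log₂(1/4) = 0.2500
  (U=2,V=0): P(U|V) = (1/16)/(1/2) = 1/8;  -(1/16)·log₂(1/8) = 0.1875
  (U=2,V=1): P(U|V) = (1/16)/(1/2) = 1/8;  -(1/16)·log₂(1/8) = 0.1875
H(U|V) = 0.2119 + 0.2119 + 0.2500 + 0.2500 + 0.1875 + 0.1875
  = 1.2988 bits
H(U) - H(U|V) = 1.2988 - 1.2988 = 0.0000 bits

Both sides equal 0.0000 bits, so I(U;V) = H(U) - H(U|V) ✓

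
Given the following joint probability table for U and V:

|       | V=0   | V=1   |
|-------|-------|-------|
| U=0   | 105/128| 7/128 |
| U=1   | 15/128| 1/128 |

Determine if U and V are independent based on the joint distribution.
Marginal P(U) (row sums):
  P(U=0) = 105/128 + 7/128 = 7/8
  P(U=1) = 15/128 + 1/128 = 1/8
Marginal P(V) (column sums):
  P(V=0) = 105/128 + 15/128 = 15/16
  P(V=1) = 7/128 + 1/128 = 1/16

U and V are independent iff P(U=i,V=j) = P(U=i)·P(V=j) for every cell.
  P(U=0)·P(V=0) = 7/8 × 15/16 = 105/128 = P(U=0,V=0) ✓
  P(U=0)·P(V=1) = 7/8 × 1/16 = 7/128 = P(U=0,V=1) ✓
  P(U=1)·P(V=0) = 1/8 × 15/16 = 15/128 = P(U=1,V=0) ✓
  P(U=1)·P(V=1) = 1/8 × 1/16 = 1/128 = P(U=1,V=1) ✓

Yes, U and V are independent: every cell factors, so I(U;V) = 0 bits.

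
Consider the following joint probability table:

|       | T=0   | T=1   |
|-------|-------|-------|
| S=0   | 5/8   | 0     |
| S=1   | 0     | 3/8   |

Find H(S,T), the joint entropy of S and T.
H(S,T) = -Σ P(S,T) log₂ P(S,T), summed over the non-zero cells:
H(S,T) = -[(5/8)·log₂(5/8) + (3/8)·log₂(3/8)]
  = 0.4238 + 0.5306
  = 0.9544 bits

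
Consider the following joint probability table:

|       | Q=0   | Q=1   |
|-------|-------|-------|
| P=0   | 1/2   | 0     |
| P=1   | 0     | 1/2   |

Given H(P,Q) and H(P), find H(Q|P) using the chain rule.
From the chain rule: H(P,Q) = H(P) + H(Q|P)
Therefore: H(Q|P) = H(P,Q) - H(P)

H(P,Q) = -[(1/2)·log₂(1/2) + (1/2)·log₂(1/2)]
  = 0.5000 + 0.5000
  = 1.0000 bits
Marginal P(P) (row sums):
  P(P=0) = 1/2 + 0 = 1/2
  P(P=1) = 0 + 1/2 = 1/2
H(P) = -[(1/2)·log₂(1/2) + (1/2)·log₂(1/2)]
  = 0.5000 + 0.5000
  = 1.0000 bits

H(Q|P) = 1.0000 - 1.0000 = 0.0000 bits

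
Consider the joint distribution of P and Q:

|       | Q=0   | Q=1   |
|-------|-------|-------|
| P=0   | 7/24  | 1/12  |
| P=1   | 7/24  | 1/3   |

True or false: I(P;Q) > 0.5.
Marginal P(P) (row sums):
  P(P=0) = 7/24 + 1/12 = 3/8
  P(P=1) = 7/24 + 1/3 = 5/8
Marginal P(Q) (column sums):
  P(Q=0) = 7/24 + 7/24 = 7/12
  P(Q=1) = 1/12 + 1/3 = 5/12

H(P) = -[(3/8)·log₂(3/8) + (5/8)·log₂(5/8)]
  = 0.5306 + 0.4238
  = 0.9544 bits
H(Q) = -[(7/12)·log₂(7/12) + (5/12)·log₂(5/12)]
  = 0.4536 + 0.5263
  = 0.9799 bits
H(P,Q) = -[(7/24)·log₂(7/24) + (1/12)·log₂(1/12) + (7/24)·log₂(7/24) + (1/3)·log₂(1/3)]
  = 0.5185 + 0.2987 + 0.5185 + 0.5283
  = 1.8640 bits

I(P;Q) = H(P) + H(Q) - H(P,Q)
  = 0.9544 + 0.9799 - 1.8640
  = 0.0703 bits

False. I(P;Q) = 0.0703 bits, which is ≤ 0.5 bits.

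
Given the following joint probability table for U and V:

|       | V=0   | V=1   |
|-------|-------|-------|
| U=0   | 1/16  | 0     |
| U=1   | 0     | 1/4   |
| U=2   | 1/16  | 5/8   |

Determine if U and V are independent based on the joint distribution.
Marginal P(U) (row sums):
  P(U=0) = 1/16 + 0 = 1/16
  P(U=1) = 0 + 1/4 = 1/4
  P(U=2) = 1/16 + 5/8 = 11/16
Marginal P(V) (column sums):
  P(V=0) = 1/16 + 0 + 1/16 = 1/8
  P(V=1) = 0 + 1/4 + 5/8 = 7/8

U and V are independent iff P(U=i,V=j) = P(U=i)·P(V=j) for every cell.
  P(U=0)·P(V=0) = 1/16 × 1/8 = 1/128, but P(U=0,V=0) = 1/16 ✗

No, U and V are not independent. Quantitatively, I(U;V) > 0:

H(U) = -[(1/16)·log₂(1/16) + (1/4)·log₂(1/4) + (11/16)·log₂(11/16)]
  = 0.2500 + 0.5000 + 0.3716
  = 1.1216 bits
H(V) = -[(1/8)·log₂(1/8) + (7/8)·log₂(7/8)]
  = 0.3750 + 0.1686
  = 0.5436 bits
H(U,V) = -[(1/16)·log₂(1/16) + (1/4)·log₂(1/4) + (1/16)·log₂(1/16) + (5/8)·log₂(5/8)]
  = 0.2500 + 0.5000 + 0.2500 + 0.4238
  = 1.4238 bits
I(U;V) = H(U) + H(V) - H(U,V) = 1.1216 + 0.5436 - 1.4238 = 0.2414 bits > 0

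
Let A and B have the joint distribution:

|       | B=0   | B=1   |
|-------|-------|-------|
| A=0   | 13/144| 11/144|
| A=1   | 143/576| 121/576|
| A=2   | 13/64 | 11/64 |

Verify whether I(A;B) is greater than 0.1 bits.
Marginal P(A) (row sums):
  P(A=0) = 13/144 + 11/144 = 1/6
  P(A=1) = 143/576 + 121/576 = 11/24
  P(A=2) = 13/64 + 11/64 = 3/8
Marginal P(B) (column sums):
  P(B=0) = 13/144 + 143/576 + 13/64 = 13/24
  P(B=1) = 11/144 + 121/576 + 11/64 = 11/24

H(A) = -[(1/6)·log₂(1/6) + (11/24)·log₂(11/24) + (3/8)·log₂(3/8)]
  = 0.4308 + 0.5159 + 0.5306
  = 1.4773 bits
H(B) = -[(13/24)·log₂(13/24) + (11/24)·log₂(11/24)]
  = 0.4791 + 0.5159
  = 0.9950 bits
H(A,B) = -[(13/144)·log₂(13/144) + (11/144)·log₂(11/144) + (143/576)·log₂(143/576) + (121/576)·log₂(121/576) + (13/64)·log₂(13/64) + (11/64)·log₂(11/64)]
  = 0.3132 + 0.2834 + 0.4990 + 0.4729 + 0.4671 + 0.4367
  = 2.4723 bits

I(A;B) = H(A) + H(B) - H(A,B)
  = 1.4773 + 0.9950 - 2.4723
  = 0.0000 bits

No. I(A;B) = 0.0000 bits, which is ≤ 0.1 bits.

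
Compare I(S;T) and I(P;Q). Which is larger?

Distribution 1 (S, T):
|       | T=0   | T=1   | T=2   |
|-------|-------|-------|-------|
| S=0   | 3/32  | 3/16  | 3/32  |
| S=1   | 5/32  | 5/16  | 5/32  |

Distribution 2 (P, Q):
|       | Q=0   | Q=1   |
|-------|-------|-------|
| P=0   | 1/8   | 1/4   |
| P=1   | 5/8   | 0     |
Distribution 1 (S, T):
Marginal P(S) (row sums):
  P(S=0) = 3/32 + 3/16 + 3/32 = 3/8
  P(S=1) = 5/32 + 5/16 + 5/32 = 5/8
Marginal P(T) (column sums):
  P(T=0) = 3/32 + 5/32 = 1/4
  P(T=1) = 3/16 + 5/16 = 1/2
  P(T=2) = 3/32 + 5/32 = 1/4

H(S) = -[(3/8)·log₂(3/8) + (5/8)·log₂(5/8)]
  = 0.5306 + 0.4238
  = 0.9544 bits
H(T) = -[(1/4)·log₂(1/4) + (1/2)·log₂(1/2) + (1/4)·log₂(1/4)]
  = 0.5000 + 0.5000 + 0.5000
  = 1.5000 bits
H(S,T) = -[(3/32)·log₂(3/32) + (3/16)·log₂(3/16) + (3/32)·log₂(3/32) + (5/32)·log₂(5/32) + (5/16)·log₂(5/16) + (5/32)·log₂(5/32)]
  = 0.3202 + 0.4528 + 0.3202 + 0.4184 + 0.5244 + 0.4184
  = 2.4544 bits

I(S;T) = H(S) + H(T) - H(S,T)
  = 0.9544 + 1.5000 - 2.4544
  = 0.0000 bits

Distribution 2 (P, Q):
Marginal P(P) (row sums):
  P(P=0) = 1/8 + 1/4 = 3/8
  P(P=1) = 5/8 + 0 = 5/8
Marginal P(Q) (column sums):
  P(Q=0) = 1/8 + 5/8 = 3/4
  P(Q=1) = 1/4 + 0 = 1/4

H(P) = -[(3/8)·log₂(3/8) + (5/8)·log₂(5/8)]
  = 0.5306 + 0.4238
  = 0.9544 bits
H(Q) = -[(3/4)·log₂(3/4) + (1/4)·log₂(1/4)]
  = 0.3113 + 0.5000
  = 0.8113 bits
H(P,Q) = -[(1/8)·log₂(1/8) + (1/4)·log₂(1/4) + (5/8)·log₂(5/8)]
  = 0.3750 + 0.5000 + 0.4238
  = 1.2988 bits

I(P;Q) = H(P) + H(Q) - H(P,Q)
  = 0.9544 + 0.8113 - 1.2988
  = 0.4669 bits

I(P;Q) = 0.4669 bits > I(S;T) = 0.0000 bits, so (P, Q) has the higher mutual information (stronger dependence).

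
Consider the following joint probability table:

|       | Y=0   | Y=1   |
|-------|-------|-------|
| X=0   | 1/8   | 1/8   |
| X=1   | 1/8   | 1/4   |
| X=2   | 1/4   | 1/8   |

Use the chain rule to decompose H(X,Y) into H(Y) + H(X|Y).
By the chain rule: H(X,Y) = H(Y) + H(X|Y)

Marginal P(Y) (column sums):
  P(Y=0) = 1/8 + 1/8 + 1/4 = 1/2
  P(Y=1) = 1/8 + 1/4 + 1/8 = 1/2
H(Y) = -[(1/2)·log₂(1/2) + (1/2)·log₂(1/2)]
  = 0.5000 + 0.5000
  = 1.0000 bits
H(X|Y) = -Σ P(X,Y)·log₂ P(X|Y), where P(X|Y) = P(X,Y) / P(Y)
  (X=0,Y=0): P(X|Y) = (1/8)/(1/2) = 1/4;  -(1/8)·log₂(1/4) = 0.2500
  (X=0,Y=1): P(X|Y) = (1/8)/(1/2) = 1/4;  -(1/8)·log₂(1/4) = 0.2500
  (X=1,Y=0): P(X|Y) = (1/8)/(1/2) = 1/4;  -(1/8)·log₂(1/4) = 0.2500
  (X=1,Y=1): P(X|Y) = (1/4)/(1/2) = 1/2;  -(1/4)·log₂(1/2) = 0.2500
  (X=2,Y=0): P(X|Y) = (1/4)/(1/2) = 1/2;  -(1/4)·log₂(1/2) = 0.2500
  (X=2,Y=1): P(X|Y) = (1/8)/(1/2) = 1/4;  -(1/8)·log₂(1/4) = 0.2500
H(X|Y) = 0.2500 + 0.2500 + 0.2500 + 0.2500 + 0.2500 + 0.2500
  = 1.5000 bits

H(X,Y) = H(Y) + H(X|Y) = 1.0000 + 1.5000 = 2.5000 bits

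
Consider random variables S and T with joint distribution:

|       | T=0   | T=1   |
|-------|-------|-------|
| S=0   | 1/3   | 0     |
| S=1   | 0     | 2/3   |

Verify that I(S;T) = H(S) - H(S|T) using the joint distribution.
Left side, from I(S;T) = H(S) + H(T) - H(S,T):
Marginal P(S) (row sums):
  P(S=0) = 1/3 + 0 = 1/3
  P(S=1) = 0 + 2/3 = 2/3
Marginal P(T) (column sums):
  P(T=0) = 1/3 + 0 = 1/3
  P(T=1) = 0 + 2/3 = 2/3

H(S) = -[(1/3)·log₂(1/3) + (2/3)·log₂(2/3)]
  = 0.5283 + 0.3900
  = 0.9183 bits
H(T) = -[(1/3)·log₂(1/3) + (2/3)·log₂(2/3)]
  = 0.5283 + 0.3900
  = 0.9183 bits
H(S,T) = -[(1/3)·log₂(1/3) + (2/3)·log₂(2/3)]
  = 0.5283 + 0.3900
  = 0.9183 bits

I(S;T) = H(S) + H(T) - H(S,T)
  = 0.9183 + 0.9183 - 0.9183
  = 0.9183 bits

Right side, with H(S|T) computed directly from the conditional probabilities:
H(S|T) = -Σ P(S,T)·log₂ P(S|T), where P(S|T) = P(S,T) / P(T)
  (cells with P(S,T) = 0 contribute 0)
  (S=0,T=0): P(S|T) = (1/3)/(1/3) = 1;  -(1/3)·log₂(1) = 0.0000
  (S=1,T=1): P(S|T) = (2/3)/(2/3) = 1;  -(2/3)·log₂(1) = 0.0000
H(S|T) = 0.0000 + 0.0000
  = 0.0000 bits
H(S) - H(S|T) = 0.9183 - 0.0000 = 0.9183 bits

Both sides equal 0.9183 bits, so I(S;T) = H(S) - H(S|T) ✓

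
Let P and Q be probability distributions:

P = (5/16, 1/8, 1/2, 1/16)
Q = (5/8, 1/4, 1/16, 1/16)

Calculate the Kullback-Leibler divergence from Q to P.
D(P||Q) = Σ P(i) log₂(P(i)/Q(i))
  i=0: (5/16) × log₂((5/16)/(5/8)) = (5/16) × log₂(1/2) = -0.3125
  i=1: (1/8) × log₂((1/8)/(1/4)) = (1/8) × log₂(1/2) = -0.1250
  i=2: (1/2) × log₂((1/2)/(1/16)) = (1/2) × log₂(8) = 1.5000
  i=3: (1/16) × log₂((1/16)/(1/16)) = (1/16) × log₂(1) = 0.0000
D(P||Q) = -0.3125 - 0.1250 + 1.5000 + 0.0000
  = 1.0625 bits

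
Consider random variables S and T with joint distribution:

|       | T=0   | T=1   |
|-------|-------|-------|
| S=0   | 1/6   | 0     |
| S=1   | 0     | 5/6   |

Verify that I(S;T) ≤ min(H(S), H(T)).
Marginal P(S) (row sums):
  P(S=0) = 1/6 + 0 = 1/6
  P(S=1) = 0 + 5/6 = 5/6
Marginal P(T) (column sums):
  P(T=0) = 1/6 + 0 = 1/6
  P(T=1) = 0 + 5/6 = 5/6

H(S) = -[(1/6)·log₂(1/6) + (5/6)·log₂(5/6)]
  = 0.4308 + 0.2192
  = 0.6500 bits
H(T) = -[(1/6)·log₂(1/6) + (5/6)·log₂(5/6)]
  = 0.4308 + 0.2192
  = 0.6500 bits
H(S,T) = -[(1/6)·log₂(1/6) + (5/6)·log₂(5/6)]
  = 0.4308 + 0.2192
  = 0.6500 bits

I(S;T) = H(S) + H(T) - H(S,T)
  = 0.6500 + 0.6500 - 0.6500
  = 0.6500 bits

min(H(S), H(T)) = min(0.6500, 0.6500) = 0.6500 bits
Since 0.6500 ≤ 0.6500, the bound is satisfied ✓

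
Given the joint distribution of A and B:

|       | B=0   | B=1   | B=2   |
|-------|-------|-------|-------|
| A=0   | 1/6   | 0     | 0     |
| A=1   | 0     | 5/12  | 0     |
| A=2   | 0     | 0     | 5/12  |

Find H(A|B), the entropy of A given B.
Marginal P(B) (column sums):
  P(B=0) = 1/6 + 0 + 0 = 1/6
  P(B=1) = 0 + 5/12 + 0 = 5/12
  P(B=2) = 0 + 0 + 5/12 = 5/12

H(A|B) = -Σ P(A,B)·log₂ P(A|B), where P(A|B) = P(A,B) / P(B)
  (cells with P(A,B) = 0 contribute 0)
  (A=0,B=0): P(A|B) = (1/6)/(1/6) = 1;  -(1/6)·log₂(1) = 0.0000
  (A=1,B=1): P(A|B) = (5/12)/(5/12) = 1;  -(5/12)·log₂(1) = 0.0000
  (A=2,B=2): P(A|B) = (5/12)/(5/12) = 1;  -(5/12)·log₂(1) = 0.0000
H(A|B) = 0.0000 + 0.0000 + 0.0000
  = 0.0000 bits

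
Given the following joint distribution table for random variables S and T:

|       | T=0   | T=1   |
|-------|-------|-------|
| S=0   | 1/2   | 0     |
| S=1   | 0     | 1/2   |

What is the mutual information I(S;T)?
Marginal P(S) (row sums):
  P(S=0) = 1/2 + 0 = 1/2
  P(S=1) = 0 + 1/2 = 1/2
Marginal P(T) (column sums):
  P(T=0) = 1/2 + 0 = 1/2
  P(T=1) = 0 + 1/2 = 1/2

H(S) = -[(1/2)·log₂(1/2) + (1/2)·log₂(1/2)]
  = 0.5000 + 0.5000
  = 1.0000 bits
H(T) = -[(1/2)·log₂(1/2) + (1/2)·log₂(1/2)]
  = 0.5000 + 0.5000
  = 1.0000 bits
H(S,T) = -[(1/2)·log₂(1/2) + (1/2)·log₂(1/2)]
  = 0.5000 + 0.5000
  = 1.0000 bits

I(S;T) = H(S) + H(T) - H(S,T)
  = 1.0000 + 1.0000 - 1.0000
  = 1.0000 bits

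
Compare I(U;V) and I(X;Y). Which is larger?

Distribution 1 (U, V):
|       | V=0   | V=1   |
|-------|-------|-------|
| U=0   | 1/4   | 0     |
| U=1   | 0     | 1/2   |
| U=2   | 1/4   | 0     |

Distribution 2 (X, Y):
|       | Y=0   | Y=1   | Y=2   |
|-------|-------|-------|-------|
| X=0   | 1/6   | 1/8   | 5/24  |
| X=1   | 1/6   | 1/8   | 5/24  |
Distribution 1 (U, V):
Marginal P(U) (row sums):
  P(U=0) = 1/4 + 0 = 1/4
  P(U=1) = 0 + 1/2 = 1/2
  P(U=2) = 1/4 + 0 = 1/4
Marginal P(V) (column sums):
  P(V=0) = 1/4 + 0 + 1/4 = 1/2
  P(V=1) = 0 + 1/2 + 0 = 1/2

H(U) = -[(1/4)·log₂(1/4) + (1/2)·log₂(1/2) + (1/4)·log₂(1/4)]
  = 0.5000 + 0.5000 + 0.5000
  = 1.5000 bits
H(V) = -[(1/2)·log₂(1/2) + (1/2)·log₂(1/2)]
  = 0.5000 + 0.5000
  = 1.0000 bits
H(U,V) = -[(1/4)·log₂(1/4) + (1/2)·log₂(1/2) + (1/4)·log₂(1/4)]
  = 0.5000 + 0.5000 + 0.5000
  = 1.5000 bits

I(U;V) = H(U) + H(V) - H(U,V)
  = 1.5000 + 1.0000 - 1.5000
  = 1.0000 bits

Distribution 2 (X, Y):
Marginal P(X) (row sums):
  P(X=0) = 1/6 + 1/8 + 5/24 = 1/2
  P(X=1) = 1/6 + 1/8 + 5/24 = 1/2
Marginal P(Y) (column sums):
  P(Y=0) = 1/6 + 1/6 = 1/3
  P(Y=1) = 1/8 + 1/8 = 1/4
  P(Y=2) = 5/24 + 5/24 = 5/12

H(X) = -[(1/2)·log₂(1/2) + (1/2)·log₂(1/2)]
  = 0.5000 + 0.5000
  = 1.0000 bits
H(Y) = -[(1/3)·log₂(1/3) + (1/4)·log₂(1/4) + (5/12)·log₂(5/12)]
  = 0.5283 + 0.5000 + 0.5263
  = 1.5546 bits
H(X,Y) = -[(1/6)·log₂(1/6) + (1/8)·log₂(1/8) + (5/24)·log₂(5/24) + (1/6)·log₂(1/6) + (1/8)·log₂(1/8) + (5/24)·log₂(5/24)]
  = 0.4308 + 0.3750 + 0.4715 + 0.4308 + 0.3750 + 0.4715
  = 2.5546 bits

I(X;Y) = H(X) + H(Y) - H(X,Y)
  = 1.0000 + 1.5546 - 2.5546
  = 0.0000 bits

I(U;V) = 1.0000 bits > I(X;Y) = 0.0000 bits, so (U, V) has the higher mutual information (stronger dependence).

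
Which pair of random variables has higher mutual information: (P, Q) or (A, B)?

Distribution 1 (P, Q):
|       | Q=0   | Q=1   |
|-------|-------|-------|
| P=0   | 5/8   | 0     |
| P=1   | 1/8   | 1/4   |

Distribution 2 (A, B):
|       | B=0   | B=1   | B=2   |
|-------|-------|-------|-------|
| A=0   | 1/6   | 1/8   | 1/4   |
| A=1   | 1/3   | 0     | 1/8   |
Distribution 1 (P, Q):
Marginal P(P) (row sums):
  P(P=0) = 5/8 + 0 = 5/8
  P(P=1) = 1/8 + 1/4 = 3/8
Marginal P(Q) (column sums):
  P(Q=0) = 5/8 + 1/8 = 3/4
  P(Q=1) = 0 + 1/4 = 1/4

H(P) = -[(5/8)·log₂(5/8) + (3/8)·log₂(3/8)]
  = 0.4238 + 0.5306
  = 0.9544 bits
H(Q) = -[(3/4)·log₂(3/4) + (1/4)·log₂(1/4)]
  = 0.3113 + 0.5000
  = 0.8113 bits
H(P,Q) = -[(5/8)·log₂(5/8) + (1/8)·log₂(1/8) + (1/4)·log₂(1/4)]
  = 0.4238 + 0.3750 + 0.5000
  = 1.2988 bits

I(P;Q) = H(P) + H(Q) - H(P,Q)
  = 0.9544 + 0.8113 - 1.2988
  = 0.4669 bits

Distribution 2 (A, B):
Marginal P(A) (row sums):
  P(A=0) = 1/6 + 1/8 + 1/4 = 13/24
  P(A=1) = 1/3 + 0 + 1/8 = 11/24
Marginal P(B) (column sums):
  P(B=0) = 1/6 + 1/3 = 1/2
  P(B=1) = 1/8 + 0 = 1/8
  P(B=2) = 1/4 + 1/8 = 3/8

H(A) = -[(13/24)·log₂(13/24) + (11/24)·log₂(11/24)]
  = 0.4791 + 0.5159
  = 0.9950 bits
H(B) = -[(1/2)·log₂(1/2) + (1/8)·log₂(1/8) + (3/8)·log₂(3/8)]
  = 0.5000 + 0.3750 + 0.5306
  = 1.4056 bits
H(A,B) = -[(1/6)·log₂(1/6) + (1/8)·log₂(1/8) + (1/4)·log₂(1/4) + (1/3)·log₂(1/3) + (1/8)·log₂(1/8)]
  = 0.4308 + 0.3750 + 0.5000 + 0.5283 + 0.3750
  = 2.2091 bits

I(A;B) = H(A) + H(B) - H(A,B)
  = 0.9950 + 1.4056 - 2.2091
  = 0.1915 bits

I(P;Q) = 0.4669 bits > I(A;B) = 0.1915 bits, so (P, Q) has the higher mutual information (stronger dependence).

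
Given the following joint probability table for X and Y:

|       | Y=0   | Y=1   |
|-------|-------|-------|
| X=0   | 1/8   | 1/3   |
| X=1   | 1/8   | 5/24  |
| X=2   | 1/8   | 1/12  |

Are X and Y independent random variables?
Marginal P(X) (row sums):
  P(X=0) = 1/8 + 1/3 = 11/24
  P(X=1) = 1/8 + 5/24 = 1/3
  P(X=2) = 1/8 + 1/12 = 5/24
Marginal P(Y) (column sums):
  P(Y=0) = 1/8 + 1/8 + 1/8 = 3/8
  P(Y=1) = 1/3 + 5/24 + 1/12 = 5/8

X and Y are independent iff P(X=i,Y=j) = P(X=i)·P(Y=j) for every cell.
  P(X=0)·P(Y=0) = 11/24 × 3/8 = 11/64, but P(X=0,Y=0) = 1/8 ✗

No, X and Y are not independent. Quantitatively, I(X;Y) > 0:

H(X) = -[(11/24)·log₂(11/24) + (1/3)·log₂(1/3) + (5/24)·log₂(5/24)]
  = 0.5159 + 0.5283 + 0.4715
  = 1.5157 bits
H(Y) = -[(3/8)·log₂(3/8) + (5/8)·log₂(5/8)]
  = 0.5306 + 0.4238
  = 0.9544 bits
H(X,Y) = -[(1/8)·log₂(1/8) + (1/3)·log₂(1/3) + (1/8)·log₂(1/8) + (5/24)·log₂(5/24) + (1/8)·log₂(1/8) + (1/12)·log₂(1/12)]
  = 0.3750 + 0.5283 + 0.3750 + 0.4715 + 0.3750 + 0.2987
  = 2.4235 bits
I(X;Y) = H(X) + H(Y) - H(X,Y) = 1.5157 + 0.9544 - 2.4235 = 0.0466 bits > 0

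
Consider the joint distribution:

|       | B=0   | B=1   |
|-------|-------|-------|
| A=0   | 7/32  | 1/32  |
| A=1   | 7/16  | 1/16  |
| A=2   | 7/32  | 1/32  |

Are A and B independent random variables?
Marginal P(A) (row sums):
  P(A=0) = 7/32 + 1/32 = 1/4
  P(A=1) = 7/16 + 1/16 = 1/2
  P(A=2) = 7/32 + 1/32 = 1/4
Marginal P(B) (column sums):
  P(B=0) = 7/32 + 7/16 + 7/32 = 7/8
  P(B=1) = 1/32 + 1/16 + 1/32 = 1/8

A and B are independent iff P(A=i,B=j) = P(A=i)·P(B=j) for every cell.
  P(A=0)·P(B=0) = 1/4 × 7/8 = 7/32 = P(A=0,B=0) ✓
  P(A=0)·P(B=1) = 1/4 × 1/8 = 1/32 = P(A=0,B=1) ✓
  P(A=1)·P(B=0) = 1/2 × 7/8 = 7/16 = P(A=1,B=0) ✓
  P(A=1)·P(B=1) = 1/2 × 1/8 = 1/16 = P(A=1,B=1) ✓
  P(A=2)·P(B=0) = 1/4 × 7/8 = 7/32 = P(A=2,B=0) ✓
  P(A=2)·P(B=1) = 1/4 × 1/8 = 1/32 = P(A=2,B=1) ✓

Yes, A and B are independent: every cell factors, so I(A;B) = 0 bits.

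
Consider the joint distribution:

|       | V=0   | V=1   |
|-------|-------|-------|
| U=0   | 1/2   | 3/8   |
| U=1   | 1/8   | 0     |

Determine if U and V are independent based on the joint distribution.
Marginal P(U) (row sums):
  P(U=0) = 1/2 + 3/8 = 7/8
  P(U=1) = 1/8 + 0 = 1/8
Marginal P(V) (column sums):
  P(V=0) = 1/2 + 1/8 = 5/8
  P(V=1) = 3/8 + 0 = 3/8

U and V are independent iff P(U=i,V=j) = P(U=i)·P(V=j) for every cell.
  P(U=0)·P(V=0) = 7/8 × 5/8 = 35/64, but P(U=0,V=0) = 1/2 ✗

No, U and V are not independent. Quantitatively, I(U;V) > 0:

H(U) = -[(7/8)·log₂(7/8) + (1/8)·log₂(1/8)]
  = 0.1686 + 0.3750
  = 0.5436 bits
H(V) = -[(5/8)·log₂(5/8) + (3/8)·log₂(3/8)]
  = 0.4238 + 0.5306
  = 0.9544 bits
H(U,V) = -[(1/2)·log₂(1/2) + (3/8)·log₂(3/8) + (1/8)·log₂(1/8)]
  = 0.5000 + 0.5306 + 0.3750
  = 1.4056 bits
I(U;V) = H(U) + H(V) - H(U,V) = 0.5436 + 0.9544 - 1.4056 = 0.0924 bits > 0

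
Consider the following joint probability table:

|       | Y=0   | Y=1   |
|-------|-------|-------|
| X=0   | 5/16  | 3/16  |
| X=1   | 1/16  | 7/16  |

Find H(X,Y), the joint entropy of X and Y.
H(X,Y) = -Σ P(X,Y) log₂ P(X,Y), summed over the non-zero cells:
H(X,Y) = -[(5/16)·log₂(5/16) + (3/16)·log₂(3/16) + (1/16)·log₂(1/16) + (7/16)·log₂(7/16)]
  = 0.5244 + 0.4528 + 0.2500 + 0.5218
  = 1.7490 bits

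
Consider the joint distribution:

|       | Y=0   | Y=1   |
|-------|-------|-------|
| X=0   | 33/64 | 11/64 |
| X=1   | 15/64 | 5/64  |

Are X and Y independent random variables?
Marginal P(X) (row sums):
  P(X=0) = 33/64 + 11/64 = 11/16
  P(X=1) = 15/64 + 5/64 = 5/16
Marginal P(Y) (column sums):
  P(Y=0) = 33/64 + 15/64 = 3/4
  P(Y=1) = 11/64 + 5/64 = 1/4

X and Y are independent iff P(X=i,Y=j) = P(X=i)·P(Y=j) for every cell.
  P(X=0)·P(Y=0) = 11/16 × 3/4 = 33/64 = P(X=0,Y=0) ✓
  P(X=0)·P(Y=1) = 11/16 × 1/4 = 11/64 = P(X=0,Y=1) ✓
  P(X=1)·P(Y=0) = 5/16 × 3/4 = 15/64 = P(X=1,Y=0) ✓
  P(X=1)·P(Y=1) = 5/16 × 1/4 = 5/64 = P(X=1,Y=1) ✓

Yes, X and Y are independent: every cell factors, so I(X;Y) = 0 bits.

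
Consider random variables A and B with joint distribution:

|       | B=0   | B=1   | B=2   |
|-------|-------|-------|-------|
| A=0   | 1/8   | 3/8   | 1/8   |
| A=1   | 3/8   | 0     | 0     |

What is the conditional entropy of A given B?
Marginal P(B) (column sums):
  P(B=0) = 1/8 + 3/8 = 1/2
  P(B=1) = 3/8 + 0 = 3/8
  P(B=2) = 1/8 + 0 = 1/8

H(A|B) = -Σ P(A,B)·log₂ P(A|B), where P(A|B) = P(A,B) / P(B)
  (cells with P(A,B) = 0 contribute 0)
  (A=0,B=0): P(A|B) = (1/8)/(1/2) = 1/4;  -(1/8)·log₂(1/4) = 0.2500
  (A=0,B=1): P(A|B) = (3/8)/(3/8) = 1;  -(3/8)·log₂(1) = 0.0000
  (A=0,B=2): P(A|B) = (1/8)/(1/8) = 1;  -(1/8)·log₂(1) = 0.0000
  (A=1,B=0): P(A|B) = (3/8)/(1/2) = 3/4;  -(3/8)·log₂(3/4) = 0.1556
H(A|B) = 0.2500 + 0.0000 + 0.0000 + 0.1556
  = 0.4056 bits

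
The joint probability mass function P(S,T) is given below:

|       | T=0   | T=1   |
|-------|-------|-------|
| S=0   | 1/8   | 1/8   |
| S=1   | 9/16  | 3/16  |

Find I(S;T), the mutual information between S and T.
Marginal P(S) (row sums):
  P(S=0) = 1/8 + 1/8 = 1/4
  P(S=1) = 9/16 + 3/16 = 3/4
Marginal P(T) (column sums):
  P(T=0) = 1/8 + 9/16 = 11/16
  P(T=1) = 1/8 + 3/16 = 5/16

H(S) = -[(1/4)·log₂(1/4) + (3/4)·log₂(3/4)]
  = 0.5000 + 0.3113
  = 0.8113 bits
H(T) = -[(11/16)·log₂(11/16) + (5/16)·log₂(5/16)]
  = 0.3716 + 0.5244
  = 0.8960 bits
H(S,T) = -[(1/8)·log₂(1/8) + (1/8)·log₂(1/8) + (9/16)·log₂(9/16) + (3/16)·log₂(3/16)]
  = 0.3750 + 0.3750 + 0.4669 + 0.4528
  = 1.6697 bits

I(S;T) = H(S) + H(T) - H(S,T)
  = 0.8113 + 0.8960 - 1.6697
  = 0.0376 bits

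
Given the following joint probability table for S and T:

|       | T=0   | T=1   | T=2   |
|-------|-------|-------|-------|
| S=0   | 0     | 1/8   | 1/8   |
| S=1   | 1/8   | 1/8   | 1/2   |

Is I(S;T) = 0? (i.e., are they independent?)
Marginal P(S) (row sums):
  P(S=0) = 0 + 1/8 + 1/8 = 1/4
  P(S=1) = 1/8 + 1/8 + 1/2 = 3/4
Marginal P(T) (column sums):
  P(T=0) = 0 + 1/8 = 1/8
  P(T=1) = 1/8 + 1/8 = 1/4
  P(T=2) = 1/8 + 1/2 = 5/8

S and T are independent iff P(S=i,T=j) = P(S=i)·P(T=j) for every cell.
  P(S=0)·P(T=0) = 1/4 × 1/8 = 1/32, but P(S=0,T=0) = 0 ✗

No, S and T are not independent. Quantitatively, I(S;T) > 0:

H(S) = -[(1/4)·log₂(1/4) + (3/4)·log₂(3/4)]
  = 0.5000 + 0.3113
  = 0.8113 bits
H(T) = -[(1/8)·log₂(1/8) + (1/4)·log₂(1/4) + (5/8)·log₂(5/8)]
  = 0.3750 + 0.5000 + 0.4238
  = 1.2988 bits
H(S,T) = -[(1/8)·log₂(1/8) + (1/8)·log₂(1/8) + (1/8)·log₂(1/8) + (1/8)·log₂(1/8) + (1/2)·log₂(1/2)]
  = 0.3750 + 0.3750 + 0.3750 + 0.3750 + 0.5000
  = 2.0000 bits
I(S;T) = H(S) + H(T) - H(S,T) = 0.8113 + 1.2988 - 2.0000 = 0.1101 bits > 0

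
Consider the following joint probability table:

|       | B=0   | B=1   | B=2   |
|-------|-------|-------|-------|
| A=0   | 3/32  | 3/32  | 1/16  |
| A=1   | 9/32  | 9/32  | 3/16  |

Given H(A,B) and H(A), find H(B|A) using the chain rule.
From the chain rule: H(A,B) = H(A) + H(B|A)
Therefore: H(B|A) = H(A,B) - H(A)

H(A,B) = -[(3/32)·log₂(3/32) + (3/32)·log₂(3/32) + (1/16)·log₂(1/16) + (9/32)·log₂(9/32) + (9/32)·log₂(9/32) + (3/16)·log₂(3/16)]
  = 0.3202 + 0.3202 + 0.2500 + 0.5147 + 0.5147 + 0.4528
  = 2.3726 bits
Marginal P(A) (row sums):
  P(A=0) = 3/32 + 3/32 + 1/16 = 1/4
  P(A=1) = 9/32 + 9/32 + 3/16 = 3/4
H(A) = -[(1/4)·log₂(1/4) + (3/4)·log₂(3/4)]
  = 0.5000 + 0.3113
  = 0.8113 bits

H(B|A) = 2.3726 - 0.8113 = 1.5613 bits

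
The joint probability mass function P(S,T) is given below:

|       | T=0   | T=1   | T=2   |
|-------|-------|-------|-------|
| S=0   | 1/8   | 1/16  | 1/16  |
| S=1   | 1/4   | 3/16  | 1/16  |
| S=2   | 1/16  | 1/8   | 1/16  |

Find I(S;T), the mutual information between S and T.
Marginal P(S) (row sums):
  P(S=0) = 1/8 + 1/16 + 1/16 = 1/4
  P(S=1) = 1/4 + 3/16 + 1/16 = 1/2
  P(S=2) = 1/16 + 1/8 + 1/16 = 1/4
Marginal P(T) (column sums):
  P(T=0) = 1/8 + 1/4 + 1/16 = 7/16
  P(T=1) = 1/16 + 3/16 + 1/8 = 3/8
  P(T=2) = 1/16 + 1/16 + 1/16 = 3/16

H(S) = -[(1/4)·log₂(1/4) + (1/2)·log₂(1/2) + (1/4)·log₂(1/4)]
  = 0.5000 + 0.5000 + 0.5000
  = 1.5000 bits
H(T) = -[(7/16)·log₂(7/16) + (3/8)·log₂(3/8) + (3/16)·log₂(3/16)]
  = 0.5218 + 0.5306 + 0.4528
  = 1.5052 bits
H(S,T) = -[(1/8)·log₂(1/8) + (1/16)·log₂(1/16) + (1/16)·log₂(1/16) + (1/4)·log₂(1/4) + (3/16)·log₂(3/16) + (1/16)·log₂(1/16) + (1/16)·log₂(1/16) + (1/8)·log₂(1/8) + (1/16)·log₂(1/16)]
  = 0.3750 + 0.2500 + 0.2500 + 0.5000 + 0.4528 + 0.2500 + 0.2500 + 0.3750 + 0.2500
  = 2.9528 bits

I(S;T) = H(S) + H(T) - H(S,T)
  = 1.5000 + 1.5052 - 2.9528
  = 0.0524 bits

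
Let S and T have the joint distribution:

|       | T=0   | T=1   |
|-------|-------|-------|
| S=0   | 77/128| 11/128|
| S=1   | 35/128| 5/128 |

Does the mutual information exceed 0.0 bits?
Marginal P(S) (row sums):
  P(S=0) = 77/128 + 11/128 = 11/16
  P(S=1) = 35/128 + 5/128 = 5/16
Marginal P(T) (column sums):
  P(T=0) = 77/128 + 35/128 = 7/8
  P(T=1) = 11/128 + 5/128 = 1/8

H(S) = -[(11/16)·log₂(11/16) + (5/16)·log₂(5/16)]
  = 0.3716 + 0.5244
  = 0.8960 bits
H(T) = -[(7/8)·log₂(7/8) + (1/8)·log₂(1/8)]
  = 0.1686 + 0.3750
  = 0.5436 bits
H(S,T) = -[(77/128)·log₂(77/128) + (11/128)·log₂(11/128) + (35/128)·log₂(35/128) + (5/128)·log₂(5/128)]
  = 0.4411 + 0.3043 + 0.5115 + 0.1827
  = 1.4396 bits

I(S;T) = H(S) + H(T) - H(S,T)
  = 0.8960 + 0.5436 - 1.4396
  = 0.0000 bits

No. I(S;T) = 0.0000 bits, which is ≤ 0.0 bits.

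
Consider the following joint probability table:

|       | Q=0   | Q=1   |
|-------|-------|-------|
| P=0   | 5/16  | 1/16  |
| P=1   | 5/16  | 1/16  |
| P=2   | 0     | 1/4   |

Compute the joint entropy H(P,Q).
H(P,Q) = -Σ P(P,Q) log₂ P(P,Q), summed over the non-zero cells:
H(P,Q) = -[(5/16)·log₂(5/16) + (1/16)·log₂(1/16) + (5/16)·log₂(5/16) + (1/16)·log₂(1/16) + (1/4)·log₂(1/4)]
  = 0.5244 + 0.2500 + 0.5244 + 0.2500 + 0.5000
  = 2.0488 bits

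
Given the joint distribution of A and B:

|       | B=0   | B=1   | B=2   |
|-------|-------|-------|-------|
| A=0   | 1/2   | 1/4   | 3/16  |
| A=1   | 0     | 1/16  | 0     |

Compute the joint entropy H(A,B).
H(A,B) = -Σ P(A,B) log₂ P(A,B), summed over the non-zero cells:
H(A,B) = -[(1/2)·log₂(1/2) + (1/4)·log₂(1/4) + (3/16)·log₂(3/16) + (1/16)·log₂(1/16)]
  = 0.5000 + 0.5000 + 0.4528 + 0.2500
  = 1.7028 bits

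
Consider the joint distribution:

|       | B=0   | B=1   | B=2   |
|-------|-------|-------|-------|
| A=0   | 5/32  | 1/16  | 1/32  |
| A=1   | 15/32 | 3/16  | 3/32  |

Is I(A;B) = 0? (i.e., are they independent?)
Marginal P(A) (row sums):
  P(A=0) = 5/32 + 1/16 + 1/32 = 1/4
  P(A=1) = 15/32 + 3/16 + 3/32 = 3/4
Marginal P(B) (column sums):
  P(B=0) = 5/32 + 15/32 = 5/8
  P(B=1) = 1/16 + 3/16 = 1/4
  P(B=2) = 1/32 + 3/32 = 1/8

A and B are independent iff P(A=i,B=j) = P(A=i)·P(B=j) for every cell.
  P(A=0)·P(B=0) = 1/4 × 5/8 = 5/32 = P(A=0,B=0) ✓
  P(A=0)·P(B=1) = 1/4 × 1/4 = 1/16 = P(A=0,B=1) ✓
  P(A=0)·P(B=2) = 1/4 × 1/8 = 1/32 = P(A=0,B=2) ✓
  P(A=1)·P(B=0) = 3/4 × 5/8 = 15/32 = P(A=1,B=0) ✓
  P(A=1)·P(B=1) = 3/4 × 1/4 = 3/16 = P(A=1,B=1) ✓
  P(A=1)·P(B=2) = 3/4 × 1/8 = 3/32 = P(A=1,B=2) ✓

Yes, A and B are independent: every cell factors, so I(A;B) = 0 bits.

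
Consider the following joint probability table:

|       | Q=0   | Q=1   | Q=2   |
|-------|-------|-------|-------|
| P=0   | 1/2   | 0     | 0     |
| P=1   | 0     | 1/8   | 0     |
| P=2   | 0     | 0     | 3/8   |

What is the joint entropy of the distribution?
H(P,Q) = -Σ P(P,Q) log₂ P(P,Q), summed over the non-zero cells:
H(P,Q) = -[(1/2)·log₂(1/2) + (1/8)·log₂(1/8) + (3/8)·log₂(3/8)]
  = 0.5000 + 0.3750 + 0.5306
  = 1.4056 bits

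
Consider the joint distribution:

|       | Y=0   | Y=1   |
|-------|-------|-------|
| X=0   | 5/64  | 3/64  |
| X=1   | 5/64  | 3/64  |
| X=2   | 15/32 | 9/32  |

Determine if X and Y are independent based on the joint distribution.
Marginal P(X) (row sums):
  P(X=0) = 5/64 + 3/64 = 1/8
  P(X=1) = 5/64 + 3/64 = 1/8
  P(X=2) = 15/32 + 9/32 = 3/4
Marginal P(Y) (column sums):
  P(Y=0) = 5/64 + 5/64 + 15/32 = 5/8
  P(Y=1) = 3/64 + 3/64 + 9/32 = 3/8

X and Y are independent iff P(X=i,Y=j) = P(X=i)·P(Y=j) for every cell.
  P(X=0)·P(Y=0) = 1/8 × 5/8 = 5/64 = P(X=0,Y=0) ✓
  P(X=0)·P(Y=1) = 1/8 × 3/8 = 3/64 = P(X=0,Y=1) ✓
  P(X=1)·P(Y=0) = 1/8 × 5/8 = 5/64 = P(X=1,Y=0) ✓
  P(X=1)·P(Y=1) = 1/8 × 3/8 = 3/64 = P(X=1,Y=1) ✓
  P(X=2)·P(Y=0) = 3/4 × 5/8 = 15/32 = P(X=2,Y=0) ✓
  P(X=2)·P(Y=1) = 3/4 × 3/8 = 9/32 = P(X=2,Y=1) ✓

Yes, X and Y are independent: every cell factors, so I(X;Y) = 0 bits.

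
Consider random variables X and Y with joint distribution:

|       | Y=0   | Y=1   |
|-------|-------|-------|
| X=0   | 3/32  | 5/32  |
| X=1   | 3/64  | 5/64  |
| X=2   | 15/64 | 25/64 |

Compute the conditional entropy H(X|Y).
Marginal P(Y) (column sums):
  P(Y=0) = 3/32 + 3/64 + 15/64 = 3/8
  P(Y=1) = 5/32 + 5/64 + 25/64 = 5/8

H(X|Y) = -Σ P(X,Y)·log₂ P(X|Y), where P(X|Y) = P(X,Y) / P(Y)
  (X=0,Y=0): P(X|Y) = (3/32)/(3/8) = 1/4;  -(3/32)·log₂(1/4) = 0.1875
  (X=0,Y=1): P(X|Y) = (5/32)/(5/8) = 1/4;  -(5/32)·log₂(1/4) = 0.3125
  (X=1,Y=0): P(X|Y) = (3/64)/(3/8) = 1/8;  -(3/64)·log₂(1/8) = 0.1406
  (X=1,Y=1): P(X|Y) = (5/64)/(5/8) = 1/8;  -(5/64)·log₂(1/8) = 0.2344
  (X=2,Y=0): P(X|Y) = (15/64)/(3/8) = 5/8;  -(15/64)·log₂(5/8) = 0.1589
  (X=2,Y=1): P(X|Y) = (25/64)/(5/8) = 5/8;  -(25/64)·log₂(5/8) = 0.2649
H(X|Y) = 0.1875 + 0.3125 + 0.1406 + 0.2344 + 0.1589 + 0.2649
  = 1.2988 bits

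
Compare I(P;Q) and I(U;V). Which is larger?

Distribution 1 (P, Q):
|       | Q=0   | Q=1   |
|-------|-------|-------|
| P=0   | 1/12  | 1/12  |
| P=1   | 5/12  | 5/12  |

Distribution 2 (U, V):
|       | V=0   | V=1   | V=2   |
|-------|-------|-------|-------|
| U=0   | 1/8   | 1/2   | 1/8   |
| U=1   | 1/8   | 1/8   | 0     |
Distribution 1 (P, Q):
Marginal P(P) (row sums):
  P(P=0) = 1/12 + 1/12 = 1/6
  P(P=1) = 5/12 + 5/12 = 5/6
Marginal P(Q) (column sums):
  P(Q=0) = 1/12 + 5/12 = 1/2
  P(Q=1) = 1/12 + 5/12 = 1/2

H(P) = -[(1/6)·log₂(1/6) + (5/6)·log₂(5/6)]
  = 0.4308 + 0.2192
  = 0.6500 bits
H(Q) = -[(1/2)·log₂(1/2) + (1/2)·log₂(1/2)]
  = 0.5000 + 0.5000
  = 1.0000 bits
H(P,Q) = -[(1/12)·log₂(1/12) + (1/12)·log₂(1/12) + (5/12)·log₂(5/12) + (5/12)·log₂(5/12)]
  = 0.2987 + 0.2987 + 0.5263 + 0.5263
  = 1.6500 bits

I(P;Q) = H(P) + H(Q) - H(P,Q)
  = 0.6500 + 1.0000 - 1.6500
  = 0.0000 bits

Distribution 2 (U, V):
Marginal P(U) (row sums):
  P(U=0) = 1/8 + 1/2 + 1/8 = 3/4
  P(U=1) = 1/8 + 1/8 + 0 = 1/4
Marginal P(V) (column sums):
  P(V=0) = 1/8 + 1/8 = 1/4
  P(V=1) = 1/2 + 1/8 = 5/8
  P(V=2) = 1/8 + 0 = 1/8

H(U) = -[(3/4)·log₂(3/4) + (1/4)·log₂(1/4)]
  = 0.3113 + 0.5000
  = 0.8113 bits
H(V) = -[(1/4)·log₂(1/4) + (5/8)·log₂(5/8) + (1/8)·log₂(1/8)]
  = 0.5000 + 0.4238 + 0.3750
  = 1.2988 bits
H(U,V) = -[(1/8)·log₂(1/8) + (1/2)·log₂(1/2) + (1/8)·log₂(1/8) + (1/8)·log₂(1/8) + (1/8)·log₂(1/8)]
  = 0.3750 + 0.5000 + 0.3750 + 0.3750 + 0.3750
  = 2.0000 bits

I(U;V) = H(U) + H(V) - H(U,V)
  = 0.8113 + 1.2988 - 2.0000
  = 0.1101 bits

I(U;V) = 0.1101 bits > I(P;Q) = 0.0000 bits, so (U, V) has the higher mutual information (stronger dependence).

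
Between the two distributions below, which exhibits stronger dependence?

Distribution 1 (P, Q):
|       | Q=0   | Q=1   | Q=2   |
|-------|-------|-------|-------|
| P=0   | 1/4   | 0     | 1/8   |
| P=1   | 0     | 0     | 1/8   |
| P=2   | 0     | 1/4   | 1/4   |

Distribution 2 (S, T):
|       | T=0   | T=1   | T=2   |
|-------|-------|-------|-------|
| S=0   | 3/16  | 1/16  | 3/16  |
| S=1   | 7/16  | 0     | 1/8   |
Distribution 1 (P, Q):
Marginal P(P) (row sums):
  P(P=0) = 1/4 + 0 + 1/8 = 3/8
  P(P=1) = 0 + 0 + 1/8 = 1/8
  P(P=2) = 0 + 1/4 + 1/4 = 1/2
Marginal P(Q) (column sums):
  P(Q=0) = 1/4 + 0 + 0 = 1/4
  P(Q=1) = 0 + 0 + 1/4 = 1/4
  P(Q=2) = 1/8 + 1/8 + 1/4 = 1/2

H(P) = -[(3/8)·log₂(3/8) + (1/8)·log₂(1/8) + (1/2)·log₂(1/2)]
  = 0.5306 + 0.3750 + 0.5000
  = 1.4056 bits
H(Q) = -[(1/4)·log₂(1/4) + (1/4)·log₂(1/4) + (1/2)·log₂(1/2)]
  = 0.5000 + 0.5000 + 0.5000
  = 1.5000 bits
H(P,Q) = -[(1/4)·log₂(1/4) + (1/8)·log₂(1/8) + (1/8)·log₂(1/8) + (1/4)·log₂(1/4) + (1/4)·log₂(1/4)]
  = 0.5000 + 0.3750 + 0.3750 + 0.5000 + 0.5000
  = 2.2500 bits

I(P;Q) = H(P) + H(Q) - H(P,Q)
  = 1.4056 + 1.5000 - 2.2500
  = 0.6556 bits

Distribution 2 (S, T):
Marginal P(S) (row sums):
  P(S=0) = 3/16 + 1/16 + 3/16 = 7/16
  P(S=1) = 7/16 + 0 + 1/8 = 9/16
Marginal P(T) (column sums):
  P(T=0) = 3/16 + 7/16 = 5/8
  P(T=1) = 1/16 + 0 = 1/16
  P(T=2) = 3/16 + 1/8 = 5/16

H(S) = -[(7/16)·log₂(7/16) + (9/16)·log₂(9/16)]
  = 0.5218 + 0.4669
  = 0.9887 bits
H(T) = -[(5/8)·log₂(5/8) + (1/16)·log₂(1/16) + (5/16)·log₂(5/16)]
  = 0.4238 + 0.2500 + 0.5244
  = 1.1982 bits
H(S,T) = -[(3/16)·log₂(3/16) + (1/16)·log₂(1/16) + (3/16)·log₂(3/16) + (7/16)·log₂(7/16) + (1/8)·log₂(1/8)]
  = 0.4528 + 0.2500 + 0.4528 + 0.5218 + 0.3750
  = 2.0524 bits

I(S;T) = H(S) + H(T) - H(S,T)
  = 0.9887 + 1.1982 - 2.0524
  = 0.1345 bits

I(P;Q) = 0.6556 bits > I(S;T) = 0.1345 bits, so (P, Q) has the higher mutual information (stronger dependence).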